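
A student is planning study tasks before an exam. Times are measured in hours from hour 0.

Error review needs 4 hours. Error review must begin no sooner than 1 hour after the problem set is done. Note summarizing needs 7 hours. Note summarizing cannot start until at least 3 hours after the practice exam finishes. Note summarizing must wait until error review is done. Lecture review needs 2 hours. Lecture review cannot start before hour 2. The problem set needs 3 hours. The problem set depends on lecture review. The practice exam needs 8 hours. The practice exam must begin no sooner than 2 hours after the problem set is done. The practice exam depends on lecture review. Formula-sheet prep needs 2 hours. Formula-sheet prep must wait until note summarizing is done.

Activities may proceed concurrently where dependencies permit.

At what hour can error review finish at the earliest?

12

Lecture review waits on its own release at hour 2, so it starts at hour 2 and finishes at 2 + 2 = hour 4.
The problem set waits on lecture review (finishes hour 4), so it starts at hour 4 and finishes at 4 + 3 = hour 7.
Error review cannot begin until the problem set (finishes hour 7, plus 1-hour gap → hour 8). It runs from hour 8 to 8 + 4 = hour 12.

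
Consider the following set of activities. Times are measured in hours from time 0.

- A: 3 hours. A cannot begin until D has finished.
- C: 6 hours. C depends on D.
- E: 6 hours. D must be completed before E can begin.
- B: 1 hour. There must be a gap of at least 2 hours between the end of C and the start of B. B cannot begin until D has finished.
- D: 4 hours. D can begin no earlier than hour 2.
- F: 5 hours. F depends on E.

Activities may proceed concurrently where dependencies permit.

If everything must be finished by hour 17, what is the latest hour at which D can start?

2

A has no dependents, so it just needs to finish by hour 17. Starting by 17 − 3 = hour 14 achieves that.
To finish by hour 17, B (duration 1) must start no later than hour 16.
Since B (must start by hour 16, minus 2-hour gap → hour 14) depends on it, C must finish by hour 14. Backing off its 6-hour duration gives a latest start of hour 8.
To finish by hour 17, F (duration 5) must start no later than hour 12.
Since F (must start by hour 12) depends on it, E must finish by hour 12. Backing off its 6-hour duration gives a latest start of hour 6.
D feeds A (must start by hour 14); B (must start by hour 16); C (must start by hour 8); E (must start by hour 6). Taking the minimum, D must finish by hour 6 and start by 6 − 4 = hour 2.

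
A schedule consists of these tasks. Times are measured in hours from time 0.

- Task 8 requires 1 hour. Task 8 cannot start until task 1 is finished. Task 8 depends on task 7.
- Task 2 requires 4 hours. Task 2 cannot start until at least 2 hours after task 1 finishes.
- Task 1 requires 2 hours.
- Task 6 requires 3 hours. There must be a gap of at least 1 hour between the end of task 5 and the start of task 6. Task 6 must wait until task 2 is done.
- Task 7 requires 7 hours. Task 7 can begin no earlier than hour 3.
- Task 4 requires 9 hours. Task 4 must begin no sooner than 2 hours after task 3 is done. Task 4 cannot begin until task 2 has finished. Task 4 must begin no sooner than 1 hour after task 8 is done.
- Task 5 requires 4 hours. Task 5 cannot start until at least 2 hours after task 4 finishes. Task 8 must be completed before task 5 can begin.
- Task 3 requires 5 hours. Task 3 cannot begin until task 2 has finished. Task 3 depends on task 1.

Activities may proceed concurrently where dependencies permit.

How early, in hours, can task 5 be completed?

30

Task 7 waits on its own release at hour 3, so it starts at hour 3 and finishes at 3 + 7 = hour 10.
Nothing blocks task 1, so it runs from hour 0 to hour 2.
Task 8 cannot start until task 1 (finishes hour 2); task 7 (finishes hour 10). The controlling bound is hour 10, so task 8 finishes at 10 + 1 = hour 11.
After task 1 (finishes hour 2, plus 2-hour gap → hour 4), task 2 can start at hour 4 and finishes at hour 8.
Task 3 has to wait for task 2 (finishes hour 8); task 1 (finishes hour 2). The latest of these is hour 8, so task 3 runs hour 8 to 8 + 5 = hour 13.
Task 4 needs all of task 3 (finishes hour 13, plus 2-hour gap → hour 15); task 2 (finishes hour 8); task 8 (finishes hour 11, plus 1-hour gap → hour 12). That puts its earliest start at hour 15; it finishes at 15 + 9 = hour 24.
For task 5: task 4 (finishes hour 24, plus 2-hour gap → hour 26); task 8 (finishes hour 11). Taking the maximum gives a start of hour 26, and it finishes at 26 + 4 = hour 30.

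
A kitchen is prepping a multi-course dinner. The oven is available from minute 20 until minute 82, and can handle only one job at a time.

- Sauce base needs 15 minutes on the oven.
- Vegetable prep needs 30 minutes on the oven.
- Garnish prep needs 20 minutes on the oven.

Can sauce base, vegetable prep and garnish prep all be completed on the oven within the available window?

No

The oven window is 82 − 20 = 62 minutes.
Running back to back, the jobs need 15 + 30 + 20 = 65 minutes on the oven.
Since 65 > 62, they cannot all fit.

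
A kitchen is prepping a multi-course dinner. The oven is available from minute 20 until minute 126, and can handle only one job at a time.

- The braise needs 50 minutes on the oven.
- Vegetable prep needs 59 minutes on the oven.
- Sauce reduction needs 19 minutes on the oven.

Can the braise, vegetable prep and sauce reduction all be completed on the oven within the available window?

No

The oven window is 126 − 20 = 106 minutes.
Running back to back, the jobs need 50 + 59 + 19 = 128 minutes on the oven.
Since 128 > 106, they cannot all fit.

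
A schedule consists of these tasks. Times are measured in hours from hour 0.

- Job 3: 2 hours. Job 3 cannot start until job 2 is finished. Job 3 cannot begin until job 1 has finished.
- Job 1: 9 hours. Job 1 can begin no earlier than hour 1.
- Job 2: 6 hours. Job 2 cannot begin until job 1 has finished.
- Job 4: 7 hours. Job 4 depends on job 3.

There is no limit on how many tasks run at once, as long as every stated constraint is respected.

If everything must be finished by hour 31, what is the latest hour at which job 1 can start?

To finish by hour 31, job 4 (duration 7) must start no later than hour 24.
Since job 4 (must start by hour 24) depends on it, job 3 must finish by hour 24. Backing off its 2-hour duration gives a latest start of hour 22.
Job 2 must finish before job 3 (must start by hour 22). With a 6-hour duration, job 2 must start by 22 − 6 = hour 16.
Job 1 has several dependents: job 2 (must start by hour 16); job 3 (must start by hour 22). The earliest of those limits is hour 16, so job 1 must start by 16 − 9 = hour 7.

7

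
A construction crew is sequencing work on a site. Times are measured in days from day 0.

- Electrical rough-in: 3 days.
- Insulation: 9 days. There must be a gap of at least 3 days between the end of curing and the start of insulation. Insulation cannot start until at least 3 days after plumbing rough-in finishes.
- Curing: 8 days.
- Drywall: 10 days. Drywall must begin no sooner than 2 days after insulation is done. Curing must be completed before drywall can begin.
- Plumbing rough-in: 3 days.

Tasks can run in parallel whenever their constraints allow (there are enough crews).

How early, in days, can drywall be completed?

Plumbing rough-in has no prerequisites, so it starts at day 0 and finishes at day 3.
Curing has no prerequisites, so it starts at day 0 and finishes at day 8.
For insulation: curing (finishes day 8, plus 3-day gap → day 11); plumbing rough-in (finishes day 3, plus 3-day gap → day 6). Taking the maximum gives a start of day 11, and it finishes at 11 + 9 = day 20.
For drywall: insulation (finishes day 20, plus 2-day gap → day 22); curing (finishes day 8). Taking the maximum gives a start of day 22, and it finishes at 22 + 10 = day 32.

32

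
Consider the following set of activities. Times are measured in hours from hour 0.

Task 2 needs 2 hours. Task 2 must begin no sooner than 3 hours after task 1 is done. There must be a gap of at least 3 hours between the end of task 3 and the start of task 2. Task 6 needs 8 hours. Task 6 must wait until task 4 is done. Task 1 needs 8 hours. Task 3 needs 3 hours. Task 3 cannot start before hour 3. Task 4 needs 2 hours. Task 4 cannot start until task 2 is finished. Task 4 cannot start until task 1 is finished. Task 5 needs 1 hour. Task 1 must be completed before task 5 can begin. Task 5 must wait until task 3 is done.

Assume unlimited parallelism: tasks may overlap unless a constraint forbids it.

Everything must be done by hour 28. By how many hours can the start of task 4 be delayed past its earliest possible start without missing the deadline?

Task 3 waits on its own release at hour 3, so it starts at hour 3 and finishes at 3 + 3 = hour 6.
Task 1 can start immediately at hour 0; it finishes at hour 8.
Task 2 has to wait for task 1 (finishes hour 8, plus 3-hour gap → hour 11); task 3 (finishes hour 6, plus 3-hour gap → hour 9). The latest of these is hour 11, so task 2 runs hour 11 to 11 + 2 = hour 13.
Task 4 cannot start until task 2 (finishes hour 13); task 1 (finishes hour 8). The controlling bound is hour 13, so task 4 finishes at 13 + 2 = hour 15.

Working backward from the deadline:
To finish by hour 28, task 6 (duration 8) must start no later than hour 20.
Task 4 feeds into task 6 (must start by hour 20); so task 4 must finish by hour 20 and therefore start by hour 18.
So task 4 can start as early as hour 13 and as late as hour 18, giving 18 − 13 = 5 hours of slack.

5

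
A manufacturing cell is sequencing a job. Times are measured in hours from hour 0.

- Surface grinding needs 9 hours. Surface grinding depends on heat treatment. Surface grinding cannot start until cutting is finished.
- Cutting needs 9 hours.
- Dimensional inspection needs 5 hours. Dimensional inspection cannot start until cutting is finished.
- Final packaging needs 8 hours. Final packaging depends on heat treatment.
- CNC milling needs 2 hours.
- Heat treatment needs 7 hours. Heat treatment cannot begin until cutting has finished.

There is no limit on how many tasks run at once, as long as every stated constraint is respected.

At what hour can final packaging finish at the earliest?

Nothing blocks cutting, so it runs from hour 0 to hour 9.
Heat treatment cannot begin until cutting (finishes hour 9). It runs from hour 9 to 9 + 7 = hour 16.
Final packaging cannot begin until heat treatment (finishes hour 16). It runs from hour 16 to 16 + 8 = hour 24.

24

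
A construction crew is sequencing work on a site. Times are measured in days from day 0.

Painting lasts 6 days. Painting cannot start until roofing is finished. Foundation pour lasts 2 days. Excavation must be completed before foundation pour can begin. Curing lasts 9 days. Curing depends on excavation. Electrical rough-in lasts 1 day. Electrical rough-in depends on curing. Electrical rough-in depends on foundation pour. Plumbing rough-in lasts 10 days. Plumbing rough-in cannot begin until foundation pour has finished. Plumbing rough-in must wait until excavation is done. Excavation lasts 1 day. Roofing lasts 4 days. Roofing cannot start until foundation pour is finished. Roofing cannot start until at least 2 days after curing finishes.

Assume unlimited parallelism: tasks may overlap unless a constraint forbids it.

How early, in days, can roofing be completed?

16

Excavation has no prerequisites, so it starts at day 0 and finishes at day 1.
Curing cannot begin until excavation (finishes day 1). It runs from day 1 to 1 + 9 = day 10.
After excavation (finishes day 1), foundation pour can start at day 1 and finishes at day 3.
Roofing has to wait for foundation pour (finishes day 3); curing (finishes day 10, plus 2-day gap → day 12). The latest of these is day 12, so roofing runs day 12 to 12 + 4 = day 16.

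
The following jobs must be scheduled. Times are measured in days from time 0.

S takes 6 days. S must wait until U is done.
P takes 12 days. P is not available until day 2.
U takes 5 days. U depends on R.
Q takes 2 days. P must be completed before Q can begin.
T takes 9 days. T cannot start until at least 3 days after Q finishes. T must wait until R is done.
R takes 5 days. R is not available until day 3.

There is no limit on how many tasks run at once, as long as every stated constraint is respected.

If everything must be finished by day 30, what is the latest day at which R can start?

Nothing follows T; the deadline of day 30 is its only limit. It must start by 30 − 9 = day 21.
To finish by day 30, S (duration 6) must start no later than day 24.
U has to be done before S (must start by day 24). That means finishing by day 24, i.e. starting by 24 − 5 = day 19.
R feeds T (must start by day 21); U (must start by day 19). Taking the minimum, R must finish by day 19 and start by 19 − 5 = day 14.

14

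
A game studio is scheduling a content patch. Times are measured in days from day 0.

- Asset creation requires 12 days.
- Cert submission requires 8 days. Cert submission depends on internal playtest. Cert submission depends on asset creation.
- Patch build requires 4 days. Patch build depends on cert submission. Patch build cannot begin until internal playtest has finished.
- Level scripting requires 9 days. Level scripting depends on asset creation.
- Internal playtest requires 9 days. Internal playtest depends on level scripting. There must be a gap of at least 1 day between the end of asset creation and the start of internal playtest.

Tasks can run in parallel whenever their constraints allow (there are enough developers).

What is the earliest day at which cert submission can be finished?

38

Asset creation has no prerequisites, so it starts at day 0 and finishes at day 12.
After asset creation (finishes day 12), level scripting can start at day 12 and finishes at day 21.
For internal playtest: level scripting (finishes day 21); asset creation (finishes day 12, plus 1-day gap → day 13). Taking the maximum gives a start of day 21, and it finishes at 21 + 9 = day 30.
Cert submission has to wait for internal playtest (finishes day 30); asset creation (finishes day 12). The latest of these is day 30, so cert submission runs day 30 to 30 + 8 = day 38.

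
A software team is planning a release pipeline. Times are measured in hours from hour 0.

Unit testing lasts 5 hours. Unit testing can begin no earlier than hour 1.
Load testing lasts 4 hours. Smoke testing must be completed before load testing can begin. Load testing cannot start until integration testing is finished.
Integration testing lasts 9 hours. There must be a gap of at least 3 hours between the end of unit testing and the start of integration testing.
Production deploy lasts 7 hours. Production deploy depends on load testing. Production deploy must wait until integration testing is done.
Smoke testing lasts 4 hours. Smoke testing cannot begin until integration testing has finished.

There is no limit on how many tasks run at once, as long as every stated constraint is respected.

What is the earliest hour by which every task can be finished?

33

After its own release at hour 1, unit testing can start at hour 1 and finishes at hour 6.
Integration testing waits on unit testing (finishes hour 6, plus 3-hour gap → hour 9), so it starts at hour 9 and finishes at 9 + 9 = hour 18.
After integration testing (finishes hour 18), smoke testing can start at hour 18 and finishes at hour 22.
Load testing has to wait for smoke testing (finishes hour 22); integration testing (finishes hour 18). The latest of these is hour 22, so load testing runs hour 22 to 22 + 4 = hour 26.
For production deploy: load testing (finishes hour 26); integration testing (finishes hour 18). Taking the maximum gives a start of hour 26, and it finishes at 26 + 7 = hour 33.
All tasks are finished once the last one completes. Finish times: Unit testing at 6, Integration testing at 18, Smoke testing at 22, Load testing at 26, Production deploy at 33. The latest is hour 33.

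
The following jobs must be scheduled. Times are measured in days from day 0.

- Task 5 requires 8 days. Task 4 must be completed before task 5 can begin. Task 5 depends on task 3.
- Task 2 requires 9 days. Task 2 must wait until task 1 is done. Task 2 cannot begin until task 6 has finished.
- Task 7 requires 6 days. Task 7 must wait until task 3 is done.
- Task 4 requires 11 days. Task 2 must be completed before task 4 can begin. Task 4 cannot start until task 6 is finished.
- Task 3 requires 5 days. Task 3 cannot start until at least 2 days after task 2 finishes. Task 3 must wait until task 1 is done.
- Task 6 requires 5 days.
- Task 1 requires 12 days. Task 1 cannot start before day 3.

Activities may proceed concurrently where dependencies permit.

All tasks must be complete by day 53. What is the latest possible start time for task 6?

Task 5 must finish by day 53; it takes 8 days, so it must start by 53 − 8 = day 45.
Task 7 has no dependents, so it just needs to finish by day 53. Starting by 53 − 6 = day 47 achieves that.
For task 3: task 5 (must start by day 45); task 7 (must start by day 47). The most restrictive is day 45; with a 5-day duration, task 3 must start by day 40.
Since task 5 (must start by day 45) depends on it, task 4 must finish by day 45. Backing off its 11-day duration gives a latest start of day 34.
For task 2: task 3 (must start by day 40, minus 2-day gap → day 38); task 4 (must start by day 34). The most restrictive is day 34; with a 9-day duration, task 2 must start by day 25.
Task 6 must finish in time for task 2 (must start by day 25); task 4 (must start by day 34). The tightest is day 25, so task 6 must start by 25 − 5 = day 20.

20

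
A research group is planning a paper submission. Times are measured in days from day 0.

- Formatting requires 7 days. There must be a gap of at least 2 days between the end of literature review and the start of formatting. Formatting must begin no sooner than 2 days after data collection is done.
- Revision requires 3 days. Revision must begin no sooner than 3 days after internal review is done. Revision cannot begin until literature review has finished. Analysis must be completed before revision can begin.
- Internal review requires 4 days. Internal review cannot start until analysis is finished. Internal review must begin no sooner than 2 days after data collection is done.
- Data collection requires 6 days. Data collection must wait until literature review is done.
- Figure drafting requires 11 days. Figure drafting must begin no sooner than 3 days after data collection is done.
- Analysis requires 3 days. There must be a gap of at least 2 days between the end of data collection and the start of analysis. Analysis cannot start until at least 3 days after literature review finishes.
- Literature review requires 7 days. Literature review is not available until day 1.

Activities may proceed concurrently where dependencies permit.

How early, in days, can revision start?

26

After its own release at day 1, literature review can start at day 1 and finishes at day 8.
Data collection waits on literature review (finishes day 8), so it starts at day 8 and finishes at 8 + 6 = day 14.
Analysis cannot start until data collection (finishes day 14, plus 2-day gap → day 16); literature review (finishes day 8, plus 3-day gap → day 11). The controlling bound is day 16, so analysis finishes at 16 + 3 = day 19.
For internal review: analysis (finishes day 19); data collection (finishes day 14, plus 2-day gap → day 16). Taking the maximum gives a start of day 19, and it finishes at 19 + 4 = day 23.
Revision waits on internal review (finishes day 23, plus 3-day gap → day 26); literature review (finishes day 8); analysis (finishes day 19). The latest of these is day 26, which is the earliest revision can start.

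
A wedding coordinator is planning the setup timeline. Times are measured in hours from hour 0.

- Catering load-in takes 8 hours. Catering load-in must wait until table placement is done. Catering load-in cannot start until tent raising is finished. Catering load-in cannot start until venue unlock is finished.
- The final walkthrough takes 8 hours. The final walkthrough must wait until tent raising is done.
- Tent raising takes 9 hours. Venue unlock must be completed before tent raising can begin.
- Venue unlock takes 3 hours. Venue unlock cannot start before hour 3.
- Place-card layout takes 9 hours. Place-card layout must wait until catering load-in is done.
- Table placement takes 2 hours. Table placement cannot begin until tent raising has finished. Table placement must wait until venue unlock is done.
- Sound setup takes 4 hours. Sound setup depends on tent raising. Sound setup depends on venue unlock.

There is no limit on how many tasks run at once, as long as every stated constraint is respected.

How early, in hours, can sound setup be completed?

19

After its own release at hour 3, venue unlock can start at hour 3 and finishes at hour 6.
Tent raising cannot begin until venue unlock (finishes hour 6). It runs from hour 6 to 6 + 9 = hour 15.
Sound setup needs all of tent raising (finishes hour 15); venue unlock (finishes hour 6). That puts its earliest start at hour 15; it finishes at 15 + 4 = hour 19.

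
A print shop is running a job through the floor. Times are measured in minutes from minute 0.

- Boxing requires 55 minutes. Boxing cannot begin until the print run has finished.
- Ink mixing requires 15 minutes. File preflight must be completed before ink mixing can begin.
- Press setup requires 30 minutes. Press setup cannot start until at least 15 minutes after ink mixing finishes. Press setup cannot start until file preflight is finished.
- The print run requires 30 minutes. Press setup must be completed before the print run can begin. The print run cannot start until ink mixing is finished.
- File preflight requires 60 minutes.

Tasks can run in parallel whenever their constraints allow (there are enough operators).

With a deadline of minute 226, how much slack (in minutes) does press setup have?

File preflight has no prerequisites, so it starts at minute 0 and finishes at minute 60.
Ink mixing waits on file preflight (finishes minute 60), so it starts at minute 60 and finishes at 60 + 15 = minute 75.
For press setup: ink mixing (finishes minute 75, plus 15-minute gap → minute 90); file preflight (finishes minute 60). Taking the maximum gives a start of minute 90, and it finishes at 90 + 30 = minute 120.

Working backward from the deadline:
To finish by minute 226, boxing (duration 55) must start no later than minute 171.
The print run must finish before boxing (must start by minute 171). With a 30-minute duration, the print run must start by 171 − 30 = minute 141.
Press setup must finish before the print run (must start by minute 141). With a 30-minute duration, press setup must start by 141 − 30 = minute 111.
So press setup can start as early as minute 90 and as late as minute 111, giving 111 − 90 = 21 minutes of slack.

21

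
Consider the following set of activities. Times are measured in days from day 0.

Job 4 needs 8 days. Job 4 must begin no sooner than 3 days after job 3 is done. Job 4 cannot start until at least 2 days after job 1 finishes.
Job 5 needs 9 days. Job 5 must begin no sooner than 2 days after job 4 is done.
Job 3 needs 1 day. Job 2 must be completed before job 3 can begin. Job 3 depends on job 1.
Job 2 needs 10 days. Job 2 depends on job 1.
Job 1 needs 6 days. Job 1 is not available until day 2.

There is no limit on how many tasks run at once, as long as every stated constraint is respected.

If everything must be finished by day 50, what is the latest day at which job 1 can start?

To finish by day 50, job 5 (duration 9) must start no later than day 41.
Since job 5 (must start by day 41, minus 2-day gap → day 39) depends on it, job 4 must finish by day 39. Backing off its 8-day duration gives a latest start of day 31.
Job 3 must finish before job 4 (must start by day 31, minus 3-day gap → day 28). With a 1-day duration, job 3 must start by 28 − 1 = day 27.
Since job 3 (must start by day 27) depends on it, job 2 must finish by day 27. Backing off its 10-day duration gives a latest start of day 17.
Job 1 must finish in time for job 2 (must start by day 17); job 3 (must start by day 27); job 4 (must start by day 31, minus 2-day gap → day 29). The tightest is day 17, so job 1 must start by 17 − 6 = day 11.

11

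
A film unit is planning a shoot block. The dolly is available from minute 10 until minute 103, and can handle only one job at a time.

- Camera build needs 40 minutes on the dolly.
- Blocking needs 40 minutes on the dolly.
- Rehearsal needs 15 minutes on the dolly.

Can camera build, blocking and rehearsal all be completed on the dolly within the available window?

The dolly window is 103 − 10 = 93 minutes.
Running back to back, the jobs need 40 + 40 + 15 = 95 minutes on the dolly.
Since 95 > 93, they cannot all fit.

No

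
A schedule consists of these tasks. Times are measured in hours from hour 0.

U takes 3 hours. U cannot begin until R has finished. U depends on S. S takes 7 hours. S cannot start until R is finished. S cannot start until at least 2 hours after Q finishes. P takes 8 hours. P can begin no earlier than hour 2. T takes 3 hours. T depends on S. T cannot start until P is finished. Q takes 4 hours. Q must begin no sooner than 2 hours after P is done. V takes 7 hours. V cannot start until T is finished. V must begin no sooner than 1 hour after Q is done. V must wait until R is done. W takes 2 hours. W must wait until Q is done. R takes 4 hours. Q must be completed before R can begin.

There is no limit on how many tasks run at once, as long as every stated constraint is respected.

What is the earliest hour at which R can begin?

P waits on its own release at hour 2, so it starts at hour 2 and finishes at 2 + 8 = hour 10.
After P (finishes hour 10, plus 2-hour gap → hour 12), Q can start at hour 12 and finishes at hour 16.
R waits on Q (finishes hour 16), so the earliest it can start is hour 16.

16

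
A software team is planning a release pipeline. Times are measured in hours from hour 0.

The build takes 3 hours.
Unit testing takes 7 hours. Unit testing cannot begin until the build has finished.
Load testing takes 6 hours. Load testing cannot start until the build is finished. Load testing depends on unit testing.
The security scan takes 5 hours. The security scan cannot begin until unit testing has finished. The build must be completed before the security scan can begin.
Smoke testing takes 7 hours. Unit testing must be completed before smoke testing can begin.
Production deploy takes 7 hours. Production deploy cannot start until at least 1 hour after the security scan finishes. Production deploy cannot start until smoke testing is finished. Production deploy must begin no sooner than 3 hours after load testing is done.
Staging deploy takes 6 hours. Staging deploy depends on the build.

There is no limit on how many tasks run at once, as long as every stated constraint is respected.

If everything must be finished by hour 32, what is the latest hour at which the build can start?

Nothing follows production deploy; the deadline of hour 32 is its only limit. It must start by 32 − 7 = hour 25.
Since production deploy (must start by hour 25, minus 1-hour gap → hour 24) depends on it, the security scan must finish by hour 24. Backing off its 5-hour duration gives a latest start of hour 19.
Smoke testing feeds into production deploy (must start by hour 25); so smoke testing must finish by hour 25 and therefore start by hour 18.
Load testing must finish before production deploy (must start by hour 25, minus 3-hour gap → hour 22). With a 6-hour duration, load testing must start by 22 − 6 = hour 16.
Unit testing feeds the security scan (must start by hour 19); smoke testing (must start by hour 18); load testing (must start by hour 16). Taking the minimum, unit testing must finish by hour 16 and start by 16 − 7 = hour 9.
Nothing follows staging deploy; the deadline of hour 32 is its only limit. It must start by 32 − 6 = hour 26.
The build must finish in time for unit testing (must start by hour 9); the security scan (must start by hour 19); staging deploy (must start by hour 26); load testing (must start by hour 16). The tightest is hour 9, so the build must start by 9 − 3 = hour 6.

6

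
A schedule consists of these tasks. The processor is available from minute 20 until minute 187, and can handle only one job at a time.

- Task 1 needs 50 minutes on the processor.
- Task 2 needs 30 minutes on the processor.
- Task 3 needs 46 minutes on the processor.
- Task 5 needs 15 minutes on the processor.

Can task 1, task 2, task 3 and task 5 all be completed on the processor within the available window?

Yes

The processor window is 187 − 20 = 167 minutes.
Running back to back, the jobs need 50 + 30 + 46 + 15 = 141 minutes on the processor.
Since 141 ≤ 167, they fit within the window.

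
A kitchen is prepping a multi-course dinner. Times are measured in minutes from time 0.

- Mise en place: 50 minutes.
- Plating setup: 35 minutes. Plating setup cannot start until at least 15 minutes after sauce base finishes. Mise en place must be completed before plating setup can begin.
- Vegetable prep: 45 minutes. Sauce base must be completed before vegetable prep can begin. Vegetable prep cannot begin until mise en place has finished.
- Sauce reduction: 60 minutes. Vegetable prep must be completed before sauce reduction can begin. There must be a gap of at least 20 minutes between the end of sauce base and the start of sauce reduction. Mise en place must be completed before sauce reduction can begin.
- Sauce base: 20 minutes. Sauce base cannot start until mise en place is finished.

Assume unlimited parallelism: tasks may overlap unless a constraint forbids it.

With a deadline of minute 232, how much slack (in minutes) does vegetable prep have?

Mise en place has no prerequisites, so it starts at minute 0 and finishes at minute 50.
Sauce base cannot begin until mise en place (finishes minute 50). It runs from minute 50 to 50 + 20 = minute 70.
Vegetable prep needs all of sauce base (finishes minute 70); mise en place (finishes minute 50). That puts its earliest start at minute 70; it finishes at 70 + 45 = minute 115.

Working backward from the deadline:
Sauce reduction has no dependents, so it just needs to finish by minute 232. Starting by 232 − 60 = minute 172 achieves that.
Vegetable prep feeds into sauce reduction (must start by minute 172); so vegetable prep must finish by minute 172 and therefore start by minute 127.
So vegetable prep can start as early as minute 70 and as late as minute 127, giving 127 − 70 = 57 minutes of slack.

57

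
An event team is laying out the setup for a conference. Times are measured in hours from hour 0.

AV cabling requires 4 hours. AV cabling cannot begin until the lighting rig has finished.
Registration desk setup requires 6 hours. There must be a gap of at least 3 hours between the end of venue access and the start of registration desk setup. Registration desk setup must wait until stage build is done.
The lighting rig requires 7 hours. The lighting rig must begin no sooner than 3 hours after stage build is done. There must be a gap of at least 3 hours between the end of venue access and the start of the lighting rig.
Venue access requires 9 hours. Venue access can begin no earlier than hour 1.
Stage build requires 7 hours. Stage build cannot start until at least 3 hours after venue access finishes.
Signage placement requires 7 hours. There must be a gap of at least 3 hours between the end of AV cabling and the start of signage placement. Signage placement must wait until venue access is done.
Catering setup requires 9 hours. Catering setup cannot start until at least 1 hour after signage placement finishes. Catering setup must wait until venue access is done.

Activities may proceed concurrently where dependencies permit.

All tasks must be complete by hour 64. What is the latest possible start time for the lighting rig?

33

Catering setup must finish by hour 64; it takes 9 hours, so it must start by 64 − 9 = hour 55.
Since catering setup (must start by hour 55, minus 1-hour gap → hour 54) depends on it, signage placement must finish by hour 54. Backing off its 7-hour duration gives a latest start of hour 47.
Since signage placement (must start by hour 47, minus 3-hour gap → hour 44) depends on it, AV cabling must finish by hour 44. Backing off its 4-hour duration gives a latest start of hour 40.
The lighting rig must finish before AV cabling (must start by hour 40). With a 7-hour duration, the lighting rig must start by 40 − 7 = hour 33.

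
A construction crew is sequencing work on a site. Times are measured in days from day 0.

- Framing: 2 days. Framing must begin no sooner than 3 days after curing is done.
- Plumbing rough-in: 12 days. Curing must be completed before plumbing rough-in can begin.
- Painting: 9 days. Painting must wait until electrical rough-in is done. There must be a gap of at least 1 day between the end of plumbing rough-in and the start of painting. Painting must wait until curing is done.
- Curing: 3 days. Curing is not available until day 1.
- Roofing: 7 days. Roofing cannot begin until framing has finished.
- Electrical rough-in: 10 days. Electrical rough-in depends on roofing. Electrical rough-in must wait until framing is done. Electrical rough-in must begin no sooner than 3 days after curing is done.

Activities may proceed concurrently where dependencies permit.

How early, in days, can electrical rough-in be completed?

26

After its own release at day 1, curing can start at day 1 and finishes at day 4.
Framing cannot begin until curing (finishes day 4, plus 3-day gap → day 7). It runs from day 7 to 7 + 2 = day 9.
After framing (finishes day 9), roofing can start at day 9 and finishes at day 16.
Electrical rough-in needs all of roofing (finishes day 16); framing (finishes day 9); curing (finishes day 4, plus 3-day gap → day 7). That puts its earliest start at day 16; it finishes at 16 + 10 = day 26.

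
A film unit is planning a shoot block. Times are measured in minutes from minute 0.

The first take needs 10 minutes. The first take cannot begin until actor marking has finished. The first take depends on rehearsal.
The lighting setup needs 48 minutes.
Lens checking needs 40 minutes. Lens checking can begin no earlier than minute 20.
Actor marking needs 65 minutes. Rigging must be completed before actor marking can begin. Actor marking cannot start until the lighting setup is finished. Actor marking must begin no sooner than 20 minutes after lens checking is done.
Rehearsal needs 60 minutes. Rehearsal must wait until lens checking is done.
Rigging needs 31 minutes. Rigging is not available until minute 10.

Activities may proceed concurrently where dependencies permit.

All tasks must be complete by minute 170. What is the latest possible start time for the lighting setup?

To finish by minute 170, the first take (duration 10) must start no later than minute 160.
Actor marking must finish before the first take (must start by minute 160). With a 65-minute duration, actor marking must start by 160 − 65 = minute 95.
The lighting setup feeds into actor marking (must start by minute 95); so the lighting setup must finish by minute 95 and therefore start by minute 47.

47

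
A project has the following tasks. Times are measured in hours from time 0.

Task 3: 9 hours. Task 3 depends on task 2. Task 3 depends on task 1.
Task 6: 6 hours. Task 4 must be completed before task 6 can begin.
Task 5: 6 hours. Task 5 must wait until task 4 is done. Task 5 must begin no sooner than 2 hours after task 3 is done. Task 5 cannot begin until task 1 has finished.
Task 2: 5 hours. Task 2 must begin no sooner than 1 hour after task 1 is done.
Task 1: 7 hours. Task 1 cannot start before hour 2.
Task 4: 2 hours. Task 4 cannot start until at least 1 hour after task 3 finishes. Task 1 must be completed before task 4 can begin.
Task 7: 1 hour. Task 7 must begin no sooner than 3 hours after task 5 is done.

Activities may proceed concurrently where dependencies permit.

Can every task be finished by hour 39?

Yes

After its own release at hour 2, task 1 can start at hour 2 and finishes at hour 9.
After task 1 (finishes hour 9, plus 1-hour gap → hour 10), task 2 can start at hour 10 and finishes at hour 15.
For task 3: task 2 (finishes hour 15); task 1 (finishes hour 9). Taking the maximum gives a start of hour 15, and it finishes at 15 + 9 = hour 24.
For task 4: task 3 (finishes hour 24, plus 1-hour gap → hour 25); task 1 (finishes hour 9). Taking the maximum gives a start of hour 25, and it finishes at 25 + 2 = hour 27.
Task 6 cannot begin until task 4 (finishes hour 27). It runs from hour 27 to 27 + 6 = hour 33.
For task 5: task 4 (finishes hour 27); task 3 (finishes hour 24, plus 2-hour gap → hour 26); task 1 (finishes hour 9). Taking the maximum gives a start of hour 27, and it finishes at 27 + 6 = hour 33.
After task 5 (finishes hour 33, plus 3-hour gap → hour 36), task 7 can start at hour 36 and finishes at hour 37.
Every task is finished by hour 37, which is no later than the deadline of 39, so the schedule is feasible.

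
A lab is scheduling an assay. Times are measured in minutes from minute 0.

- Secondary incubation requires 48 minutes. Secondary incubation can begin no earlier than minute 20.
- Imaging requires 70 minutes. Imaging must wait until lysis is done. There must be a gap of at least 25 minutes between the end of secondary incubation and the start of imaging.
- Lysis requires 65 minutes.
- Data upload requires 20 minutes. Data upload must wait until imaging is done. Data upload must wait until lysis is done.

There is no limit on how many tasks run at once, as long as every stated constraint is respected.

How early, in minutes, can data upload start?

After its own release at minute 20, secondary incubation can start at minute 20 and finishes at minute 68.
Lysis has no prerequisites, so it starts at minute 0 and finishes at minute 65.
Imaging has to wait for lysis (finishes minute 65); secondary incubation (finishes minute 68, plus 25-minute gap → minute 93). The latest of these is minute 93, so imaging runs minute 93 to 93 + 70 = minute 163.
Data upload waits on imaging (finishes minute 163); lysis (finishes minute 65). The latest of these is minute 163, which is the earliest data upload can start.

163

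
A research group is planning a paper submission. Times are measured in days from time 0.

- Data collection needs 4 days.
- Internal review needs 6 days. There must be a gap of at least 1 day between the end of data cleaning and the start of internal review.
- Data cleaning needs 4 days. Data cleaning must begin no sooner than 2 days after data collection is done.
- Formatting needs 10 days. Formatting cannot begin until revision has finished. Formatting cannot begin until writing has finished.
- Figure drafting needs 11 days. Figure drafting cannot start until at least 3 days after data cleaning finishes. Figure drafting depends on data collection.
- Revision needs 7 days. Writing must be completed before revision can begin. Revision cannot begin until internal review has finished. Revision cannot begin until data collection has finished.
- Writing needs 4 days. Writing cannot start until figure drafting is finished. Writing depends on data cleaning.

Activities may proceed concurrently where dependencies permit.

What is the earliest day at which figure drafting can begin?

Nothing blocks data collection, so it runs from day 0 to day 4.
After data collection (finishes day 4, plus 2-day gap → day 6), data cleaning can start at day 6 and finishes at day 10.
Figure drafting waits on data cleaning (finishes day 10, plus 3-day gap → day 13); data collection (finishes day 4). The latest of these is day 13, which is the earliest figure drafting can start.

13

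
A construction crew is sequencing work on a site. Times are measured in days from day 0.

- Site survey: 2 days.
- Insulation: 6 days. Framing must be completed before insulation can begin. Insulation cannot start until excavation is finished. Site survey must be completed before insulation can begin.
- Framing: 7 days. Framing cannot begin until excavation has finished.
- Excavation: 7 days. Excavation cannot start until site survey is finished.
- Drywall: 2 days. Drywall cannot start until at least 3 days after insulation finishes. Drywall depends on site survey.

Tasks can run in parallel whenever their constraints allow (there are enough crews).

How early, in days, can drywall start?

Nothing blocks site survey, so it runs from day 0 to day 2.
After site survey (finishes day 2), excavation can start at day 2 and finishes at day 9.
After excavation (finishes day 9), framing can start at day 9 and finishes at day 16.
Insulation has to wait for framing (finishes day 16); excavation (finishes day 9); site survey (finishes day 2). The latest of these is day 16, so insulation runs day 16 to 16 + 6 = day 22.
Drywall waits on insulation (finishes day 22, plus 3-day gap → day 25); site survey (finishes day 2). The latest of these is day 25, which is the earliest drywall can start.

25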